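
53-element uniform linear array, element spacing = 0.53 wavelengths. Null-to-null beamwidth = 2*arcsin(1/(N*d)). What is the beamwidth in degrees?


1/(N*d) = 1/(53*0.53) = 0.0356
BW = 2*arcsin(0.0356) = 4.1 degrees

4.1 degrees


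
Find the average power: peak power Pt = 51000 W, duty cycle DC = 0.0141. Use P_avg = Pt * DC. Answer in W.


P_avg = 51000 * 0.0141 = 719.1 W

719.1 W


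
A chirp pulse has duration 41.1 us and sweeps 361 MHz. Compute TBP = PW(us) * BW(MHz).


TBP = 41.1 * 361 = 14837.1

14837.1


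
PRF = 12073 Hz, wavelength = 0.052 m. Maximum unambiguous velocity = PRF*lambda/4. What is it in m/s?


V_ua = 12073 * 0.052 / 4 = 156.9 m/s

156.9 m/s


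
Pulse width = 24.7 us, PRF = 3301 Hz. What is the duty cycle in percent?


DC = 24.7e-6 * 3301 * 100 = 8.15%

8.15%


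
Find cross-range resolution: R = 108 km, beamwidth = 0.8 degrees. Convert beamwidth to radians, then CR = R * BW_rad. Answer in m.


BW_rad = 0.013962634
CR = 108000 * 0.013962634 = 1508.0 m

1508.0 m


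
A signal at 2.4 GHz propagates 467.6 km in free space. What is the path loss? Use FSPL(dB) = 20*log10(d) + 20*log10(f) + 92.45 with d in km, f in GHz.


20*log10(467.6) = 53.4
20*log10(2.4) = 7.6
FSPL = 153.5 dB

153.5 dB


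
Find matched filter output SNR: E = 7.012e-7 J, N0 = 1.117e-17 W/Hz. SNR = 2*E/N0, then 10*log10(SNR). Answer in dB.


SNR_lin = 2 * 7.012e-7 / 1.117e-17 = 1.256e11
SNR_dB = 10*log10(1.256e11) = 111.0 dB

111.0 dB


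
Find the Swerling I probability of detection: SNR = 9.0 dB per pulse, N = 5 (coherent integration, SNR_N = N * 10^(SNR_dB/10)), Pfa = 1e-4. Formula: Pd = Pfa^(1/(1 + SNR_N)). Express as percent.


SNR_lin = 10^(9.0/10) = 7.94328
SNR_N = 5 * 7.94328 = 39.7164
1/(1 + SNR_N) = 1/40.7164 = 0.0245601
Pd = (1e-4)^0.0245601 = 0.79755
Pd = 79.8%

79.8%


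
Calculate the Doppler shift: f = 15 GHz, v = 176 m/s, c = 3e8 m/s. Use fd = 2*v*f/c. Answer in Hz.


fd = 2 * 176 * 15000000000.0 / 3e8 = 17600.0 Hz

17600.0 Hz


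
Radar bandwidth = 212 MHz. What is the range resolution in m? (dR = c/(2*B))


dR = 3e8 / (2 * 212000000.0) = 0.71 m

0.71 m


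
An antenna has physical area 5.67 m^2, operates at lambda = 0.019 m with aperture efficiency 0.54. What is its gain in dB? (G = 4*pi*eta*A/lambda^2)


G_linear = 4*pi*0.54*5.67/0.019^2 = 106580.92
G_dB = 10*log10(106580.92) = 50.3 dB

50.3 dB


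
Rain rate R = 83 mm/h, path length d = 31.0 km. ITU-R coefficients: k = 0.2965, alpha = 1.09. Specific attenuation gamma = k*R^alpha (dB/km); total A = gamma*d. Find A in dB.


gamma = 0.2965 * 83^1.09 = 36.628558 dB/km
A = 36.628558 * 31.0 = 1135.49 dB

1135.49 dB


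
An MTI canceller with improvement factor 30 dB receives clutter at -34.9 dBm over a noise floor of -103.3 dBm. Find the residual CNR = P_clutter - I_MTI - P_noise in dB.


CNR = -34.9 - 30 - (-103.3) = 38.4 dB

38.4 dB


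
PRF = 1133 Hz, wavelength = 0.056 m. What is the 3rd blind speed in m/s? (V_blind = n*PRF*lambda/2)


V_blind = 3 * 1133 * 0.056 / 2 = 95.2 m/s

95.2 m/s


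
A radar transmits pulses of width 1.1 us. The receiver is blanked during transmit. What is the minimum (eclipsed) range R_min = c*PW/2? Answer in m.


R_min = 3e8 * 1.1e-6 / 2 = 165.0 m

165.0 m


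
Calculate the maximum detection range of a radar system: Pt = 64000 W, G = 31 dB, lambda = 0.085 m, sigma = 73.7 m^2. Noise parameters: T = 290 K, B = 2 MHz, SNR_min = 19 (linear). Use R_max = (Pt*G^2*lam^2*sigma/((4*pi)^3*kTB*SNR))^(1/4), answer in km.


G_lin = 10^(31/10) = 1258.925412
R^4 = 64000 * 1258.925412^2 * 0.085^2 * 73.7 / ((4*pi)^3 * 1.38e-23 * 290 * 2000000.0 * 19)
R^4 = 1.78976e20 m^4
R_max = (1.78976e20)^(1/4) = 115664.1 m = 115.7 km

115.7 km


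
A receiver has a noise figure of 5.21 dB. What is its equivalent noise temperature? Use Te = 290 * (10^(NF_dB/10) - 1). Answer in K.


NF_lin = 10^(5.21/10) = 3.318945
Te = 290 * (3.318945 - 1) = 672.5 K

672.5 K


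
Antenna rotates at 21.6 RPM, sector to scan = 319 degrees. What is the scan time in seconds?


t = 319 / (21.6 * 360) * 60 = 2.46 s

2.46 s


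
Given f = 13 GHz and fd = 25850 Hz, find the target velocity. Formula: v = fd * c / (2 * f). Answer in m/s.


v = 25850 * 3e8 / (2 * 13000000000.0) = 298.3 m/s

298.3 m/s


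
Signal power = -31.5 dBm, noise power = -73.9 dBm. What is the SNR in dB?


SNR = -31.5 - (-73.9) = 42.4 dB

42.4 dB


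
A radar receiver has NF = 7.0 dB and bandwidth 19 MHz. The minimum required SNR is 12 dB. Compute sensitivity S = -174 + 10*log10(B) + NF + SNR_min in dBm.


10*log10(19000000.0) = 72.79
S = -174 + 72.79 + 7.0 + 12 = -82.2 dBm

-82.2 dBm


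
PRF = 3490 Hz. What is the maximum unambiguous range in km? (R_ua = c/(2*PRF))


R_ua = 3e8 / (2 * 3490) = 42979.9 m = 43.0 km

43.0 km


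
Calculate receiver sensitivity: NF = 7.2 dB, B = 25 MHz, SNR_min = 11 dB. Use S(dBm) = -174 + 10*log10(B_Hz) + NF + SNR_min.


10*log10(25000000.0) = 73.98
S = -174 + 73.98 + 7.2 + 11 = -81.8 dBm

-81.8 dBm


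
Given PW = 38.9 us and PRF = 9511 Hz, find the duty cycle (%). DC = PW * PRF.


DC = 38.9e-6 * 9511 * 100 = 37.0%

37.0%


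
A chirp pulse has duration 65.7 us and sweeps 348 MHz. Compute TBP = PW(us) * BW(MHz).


TBP = 65.7 * 348 = 22863.6

22863.6


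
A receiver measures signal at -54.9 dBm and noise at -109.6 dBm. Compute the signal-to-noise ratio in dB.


SNR = -54.9 - (-109.6) = 54.7 dB

54.7 dB


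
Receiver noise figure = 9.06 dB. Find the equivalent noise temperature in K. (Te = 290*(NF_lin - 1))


NF_lin = 10^(9.06/10) = 8.053784
Te = 290 * (8.053784 - 1) = 2045.6 K

2045.6 K


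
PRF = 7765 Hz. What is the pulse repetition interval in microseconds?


PRI = 1/7765 = 0.000128783 s = 128.8 us

128.8 us


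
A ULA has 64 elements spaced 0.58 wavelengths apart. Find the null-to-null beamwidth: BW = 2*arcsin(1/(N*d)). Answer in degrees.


1/(N*d) = 1/(64*0.58) = 0.02694
BW = 2*arcsin(0.02694) = 3.1 degrees

3.1 degrees


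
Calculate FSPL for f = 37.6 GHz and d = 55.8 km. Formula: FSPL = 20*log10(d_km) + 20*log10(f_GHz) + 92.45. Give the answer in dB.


20*log10(55.8) = 34.93
20*log10(37.6) = 31.5
FSPL = 158.9 dB

158.9 dB


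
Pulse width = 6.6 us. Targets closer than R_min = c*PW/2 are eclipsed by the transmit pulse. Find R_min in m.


R_min = 3e8 * 6.6e-6 / 2 = 990.0 m

990.0 m


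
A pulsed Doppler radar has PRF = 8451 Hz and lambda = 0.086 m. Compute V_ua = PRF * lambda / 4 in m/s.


V_ua = 8451 * 0.086 / 4 = 181.7 m/s

181.7 m/s


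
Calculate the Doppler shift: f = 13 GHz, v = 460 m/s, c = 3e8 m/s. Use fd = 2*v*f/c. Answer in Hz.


fd = 2 * 460 * 13000000000.0 / 3e8 = 39866.7 Hz

39866.7 Hz


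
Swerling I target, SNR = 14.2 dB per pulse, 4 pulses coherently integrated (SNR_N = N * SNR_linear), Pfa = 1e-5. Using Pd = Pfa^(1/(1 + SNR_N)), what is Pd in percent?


SNR_lin = 10^(14.2/10) = 26.30268
SNR_N = 4 * 26.30268 = 105.21072
1/(1 + SNR_N) = 1/106.21072 = 0.0094152
Pd = (1e-5)^0.0094152 = 0.89727
Pd = 89.7%

89.7%


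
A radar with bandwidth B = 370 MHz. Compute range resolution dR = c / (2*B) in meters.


dR = 3e8 / (2 * 370000000.0) = 0.41 m

0.41 m


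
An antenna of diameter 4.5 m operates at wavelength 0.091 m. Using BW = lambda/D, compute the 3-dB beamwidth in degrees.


BW_rad = 0.091 / 4.5 = 0.020222
BW_deg = 1.16 degrees

1.16 degrees


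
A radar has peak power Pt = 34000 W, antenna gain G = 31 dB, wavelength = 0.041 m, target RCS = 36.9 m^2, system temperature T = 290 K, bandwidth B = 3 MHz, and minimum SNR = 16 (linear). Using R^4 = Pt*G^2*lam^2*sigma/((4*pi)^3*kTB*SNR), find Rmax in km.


G_lin = 10^(31/10) = 1258.925412
R^4 = 34000 * 1258.925412^2 * 0.041^2 * 36.9 / ((4*pi)^3 * 1.38e-23 * 290 * 3000000.0 * 16)
R^4 = 8.7685e18 m^4
R_max = (8.7685e18)^(1/4) = 54416.6 m = 54.4 km

54.4 km


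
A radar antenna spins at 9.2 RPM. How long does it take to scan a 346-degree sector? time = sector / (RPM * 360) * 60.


t = 346 / (9.2 * 360) * 60 = 6.27 s

6.27 s


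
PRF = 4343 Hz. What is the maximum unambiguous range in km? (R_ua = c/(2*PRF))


R_ua = 3e8 / (2 * 4343) = 34538.3 m = 34.5 km

34.5 km


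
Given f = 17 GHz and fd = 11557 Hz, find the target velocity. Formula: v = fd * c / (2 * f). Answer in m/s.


v = 11557 * 3e8 / (2 * 17000000000.0) = 102.0 m/s

102.0 m/s


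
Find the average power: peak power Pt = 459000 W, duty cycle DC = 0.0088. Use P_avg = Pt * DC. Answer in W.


P_avg = 459000 * 0.0088 = 4039.2 W

4039.2 W


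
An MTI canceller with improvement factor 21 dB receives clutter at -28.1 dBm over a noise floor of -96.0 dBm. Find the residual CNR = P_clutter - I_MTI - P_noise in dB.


CNR = -28.1 - 21 - (-96.0) = 46.9 dB

46.9 dB


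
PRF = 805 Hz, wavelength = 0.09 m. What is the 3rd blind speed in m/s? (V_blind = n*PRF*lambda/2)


V_blind = 3 * 805 * 0.09 / 2 = 108.7 m/s

108.7 m/s


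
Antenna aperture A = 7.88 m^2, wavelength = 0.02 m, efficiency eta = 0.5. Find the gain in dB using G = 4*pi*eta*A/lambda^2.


G_linear = 4*pi*0.5*7.88/0.02^2 = 123778.75
G_dB = 10*log10(123778.75) = 50.9 dB

50.9 dB


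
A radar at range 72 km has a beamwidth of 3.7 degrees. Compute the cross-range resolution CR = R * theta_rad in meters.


BW_rad = 0.064577182
CR = 72000 * 0.064577182 = 4649.6 m

4649.6 m


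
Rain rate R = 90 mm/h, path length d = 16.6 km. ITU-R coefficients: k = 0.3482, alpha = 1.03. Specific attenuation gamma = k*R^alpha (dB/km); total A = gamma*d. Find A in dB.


gamma = 0.3482 * 90^1.03 = 35.867289 dB/km
A = 35.867289 * 16.6 = 595.4 dB

595.4 dB


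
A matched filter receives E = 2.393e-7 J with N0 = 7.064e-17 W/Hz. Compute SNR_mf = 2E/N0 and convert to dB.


SNR_lin = 2 * 2.393e-7 / 7.064e-17 = 6.775e9
SNR_dB = 10*log10(6.775e9) = 98.3 dB

98.3 dB


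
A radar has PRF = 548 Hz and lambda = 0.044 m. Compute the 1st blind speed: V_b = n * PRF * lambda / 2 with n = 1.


V_blind = 1 * 548 * 0.044 / 2 = 12.1 m/s

12.1 m/s


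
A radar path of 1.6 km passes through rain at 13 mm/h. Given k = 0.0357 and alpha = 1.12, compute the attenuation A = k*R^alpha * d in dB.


gamma = 0.0357 * 13^1.12 = 0.631371 dB/km
A = 0.631371 * 1.6 = 1.01 dB

1.01 dB


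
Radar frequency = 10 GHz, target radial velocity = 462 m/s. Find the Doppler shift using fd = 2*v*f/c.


fd = 2 * 462 * 10000000000.0 / 3e8 = 30800.0 Hz

30800.0 Hz


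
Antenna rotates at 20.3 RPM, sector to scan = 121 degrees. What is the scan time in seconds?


t = 121 / (20.3 * 360) * 60 = 0.99 s

0.99 s


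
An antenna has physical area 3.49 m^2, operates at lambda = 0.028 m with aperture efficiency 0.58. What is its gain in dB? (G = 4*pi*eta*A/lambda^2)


G_linear = 4*pi*0.58*3.49/0.028^2 = 32444.96
G_dB = 10*log10(32444.96) = 45.1 dB

45.1 dB


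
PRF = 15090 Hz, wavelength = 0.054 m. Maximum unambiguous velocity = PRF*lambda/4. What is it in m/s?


V_ua = 15090 * 0.054 / 4 = 203.7 m/s

203.7 m/s


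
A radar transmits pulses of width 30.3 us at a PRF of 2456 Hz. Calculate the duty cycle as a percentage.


DC = 30.3e-6 * 2456 * 100 = 7.44%

7.44%


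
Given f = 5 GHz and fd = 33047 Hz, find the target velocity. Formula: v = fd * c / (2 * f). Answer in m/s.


v = 33047 * 3e8 / (2 * 5000000000.0) = 991.4 m/s

991.4 m/s


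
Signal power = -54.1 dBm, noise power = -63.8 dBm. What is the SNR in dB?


SNR = -54.1 - (-63.8) = 9.7 dB

9.7 dB


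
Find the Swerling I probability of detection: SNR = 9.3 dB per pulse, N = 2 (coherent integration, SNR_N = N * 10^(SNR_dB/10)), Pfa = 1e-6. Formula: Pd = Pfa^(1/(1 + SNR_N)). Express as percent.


SNR_lin = 10^(9.3/10) = 8.51138
SNR_N = 2 * 8.51138 = 17.02276
1/(1 + SNR_N) = 1/18.02276 = 0.0554854
Pd = (1e-6)^0.0554854 = 0.46461
Pd = 46.5%

46.5%


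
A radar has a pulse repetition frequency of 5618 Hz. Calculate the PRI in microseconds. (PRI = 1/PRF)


PRI = 1/5618 = 0.0001779993 s = 178.0 us

178.0 us


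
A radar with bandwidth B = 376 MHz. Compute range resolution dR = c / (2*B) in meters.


dR = 3e8 / (2 * 376000000.0) = 0.4 m

0.4 m


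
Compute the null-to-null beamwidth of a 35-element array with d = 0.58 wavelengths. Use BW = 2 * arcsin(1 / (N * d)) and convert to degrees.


1/(N*d) = 1/(35*0.58) = 0.049261
BW = 2*arcsin(0.049261) = 5.6 degrees

5.6 degrees


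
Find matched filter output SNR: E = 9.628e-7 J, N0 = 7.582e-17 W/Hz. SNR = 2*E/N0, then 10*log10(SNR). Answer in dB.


SNR_lin = 2 * 9.628e-7 / 7.582e-17 = 2.54e10
SNR_dB = 10*log10(2.54e10) = 104.0 dB

104.0 dB


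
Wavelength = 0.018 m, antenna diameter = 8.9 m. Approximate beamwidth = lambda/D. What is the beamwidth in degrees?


BW_rad = 0.018 / 8.9 = 0.002022
BW_deg = 0.12 degrees

0.12 degrees


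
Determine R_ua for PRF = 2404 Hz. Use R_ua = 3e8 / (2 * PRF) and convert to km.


R_ua = 3e8 / (2 * 2404) = 62396.0 m = 62.4 km

62.4 km


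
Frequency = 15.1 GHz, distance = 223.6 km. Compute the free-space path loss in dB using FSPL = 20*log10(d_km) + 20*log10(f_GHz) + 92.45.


20*log10(223.6) = 46.99
20*log10(15.1) = 23.58
FSPL = 163.0 dB

163.0 dB


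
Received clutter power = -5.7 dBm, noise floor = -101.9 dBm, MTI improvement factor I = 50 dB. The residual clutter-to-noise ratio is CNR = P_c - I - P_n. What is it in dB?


CNR = -5.7 - 50 - (-101.9) = 46.2 dB

46.2 dB


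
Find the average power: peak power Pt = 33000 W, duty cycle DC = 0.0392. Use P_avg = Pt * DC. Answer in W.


P_avg = 33000 * 0.0392 = 1293.6 W

1293.6 W


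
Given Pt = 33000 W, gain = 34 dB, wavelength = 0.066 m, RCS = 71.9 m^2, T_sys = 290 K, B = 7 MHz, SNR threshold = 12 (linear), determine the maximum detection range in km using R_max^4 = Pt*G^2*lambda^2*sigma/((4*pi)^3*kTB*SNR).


G_lin = 10^(34/10) = 2511.886432
R^4 = 33000 * 2511.886432^2 * 0.066^2 * 71.9 / ((4*pi)^3 * 1.38e-23 * 290 * 7000000.0 * 12)
R^4 = 9.77563e19 m^4
R_max = (9.77563e19)^(1/4) = 99434.3 m = 99.4 km

99.4 km


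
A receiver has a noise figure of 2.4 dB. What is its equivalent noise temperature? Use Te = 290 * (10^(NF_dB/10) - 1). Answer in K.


NF_lin = 10^(2.4/10) = 1.737801
Te = 290 * (1.737801 - 1) = 214.0 K

214.0 K


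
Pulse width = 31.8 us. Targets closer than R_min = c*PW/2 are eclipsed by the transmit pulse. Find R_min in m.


R_min = 3e8 * 31.8e-6 / 2 = 4770.0 m

4770.0 m


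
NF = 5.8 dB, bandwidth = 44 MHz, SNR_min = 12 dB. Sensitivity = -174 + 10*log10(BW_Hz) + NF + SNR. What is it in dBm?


10*log10(44000000.0) = 76.43
S = -174 + 76.43 + 5.8 + 12 = -79.8 dBm

-79.8 dBm


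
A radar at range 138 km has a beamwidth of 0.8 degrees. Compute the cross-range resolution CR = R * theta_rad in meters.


BW_rad = 0.013962634
CR = 138000 * 0.013962634 = 1926.8 m

1926.8 m


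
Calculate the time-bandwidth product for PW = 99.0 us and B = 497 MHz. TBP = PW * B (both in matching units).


TBP = 99.0 * 497 = 49203.0

49203.0


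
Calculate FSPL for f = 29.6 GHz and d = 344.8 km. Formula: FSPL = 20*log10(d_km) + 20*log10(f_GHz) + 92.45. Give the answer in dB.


20*log10(344.8) = 50.75
20*log10(29.6) = 29.43
FSPL = 172.6 dB

172.6 dB


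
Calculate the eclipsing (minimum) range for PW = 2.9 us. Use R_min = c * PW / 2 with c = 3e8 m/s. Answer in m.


R_min = 3e8 * 2.9e-6 / 2 = 435.0 m

435.0 m


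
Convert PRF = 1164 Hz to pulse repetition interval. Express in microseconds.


PRI = 1/1164 = 0.0008591065 s = 859.1 us

859.1 us


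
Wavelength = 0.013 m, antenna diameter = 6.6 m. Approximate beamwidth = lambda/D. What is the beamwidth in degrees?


BW_rad = 0.013 / 6.6 = 0.00197
BW_deg = 0.11 degrees

0.11 degrees


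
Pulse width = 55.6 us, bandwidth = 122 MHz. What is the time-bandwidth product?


TBP = 55.6 * 122 = 6783.2

6783.2


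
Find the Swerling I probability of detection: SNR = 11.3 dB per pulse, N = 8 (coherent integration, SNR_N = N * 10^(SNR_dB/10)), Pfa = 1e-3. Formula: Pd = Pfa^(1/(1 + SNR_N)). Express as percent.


SNR_lin = 10^(11.3/10) = 13.48963
SNR_N = 8 * 13.48963 = 107.91704
1/(1 + SNR_N) = 1/108.91704 = 0.0091813
Pd = (1e-3)^0.0091813 = 0.93855
Pd = 93.9%

93.9%


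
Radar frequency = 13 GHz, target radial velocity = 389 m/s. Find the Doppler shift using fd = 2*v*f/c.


fd = 2 * 389 * 13000000000.0 / 3e8 = 33713.3 Hz

33713.3 Hz


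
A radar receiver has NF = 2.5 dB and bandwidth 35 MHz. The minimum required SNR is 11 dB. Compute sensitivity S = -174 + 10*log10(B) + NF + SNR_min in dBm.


10*log10(35000000.0) = 75.44
S = -174 + 75.44 + 2.5 + 11 = -85.1 dBm

-85.1 dBm


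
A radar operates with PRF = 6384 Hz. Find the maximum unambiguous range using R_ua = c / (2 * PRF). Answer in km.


R_ua = 3e8 / (2 * 6384) = 23496.2 m = 23.5 km

23.5 km


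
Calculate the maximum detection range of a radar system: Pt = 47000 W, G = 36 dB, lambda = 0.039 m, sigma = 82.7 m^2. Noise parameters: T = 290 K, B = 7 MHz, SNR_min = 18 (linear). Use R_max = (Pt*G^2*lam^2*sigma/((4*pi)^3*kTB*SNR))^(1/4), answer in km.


G_lin = 10^(36/10) = 3981.071706
R^4 = 47000 * 3981.071706^2 * 0.039^2 * 82.7 / ((4*pi)^3 * 1.38e-23 * 290 * 7000000.0 * 18)
R^4 = 9.36387e19 m^4
R_max = (9.36387e19)^(1/4) = 98370.3 m = 98.4 km

98.4 km


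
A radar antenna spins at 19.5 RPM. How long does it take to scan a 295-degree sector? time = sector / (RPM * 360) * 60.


t = 295 / (19.5 * 360) * 60 = 2.52 s

2.52 s


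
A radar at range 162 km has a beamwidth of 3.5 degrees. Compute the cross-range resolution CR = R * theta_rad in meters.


BW_rad = 0.061086524
CR = 162000 * 0.061086524 = 9896.0 m

9896.0 m


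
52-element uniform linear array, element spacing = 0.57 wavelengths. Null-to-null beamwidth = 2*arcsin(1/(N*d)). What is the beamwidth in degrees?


1/(N*d) = 1/(52*0.57) = 0.033738
BW = 2*arcsin(0.033738) = 3.9 degrees

3.9 degrees


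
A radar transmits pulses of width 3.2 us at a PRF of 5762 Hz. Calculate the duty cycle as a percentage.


DC = 3.2e-6 * 5762 * 100 = 1.84%

1.84%


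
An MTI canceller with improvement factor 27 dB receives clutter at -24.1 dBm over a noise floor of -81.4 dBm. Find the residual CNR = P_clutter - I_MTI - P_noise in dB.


CNR = -24.1 - 27 - (-81.4) = 30.3 dB

30.3 dB


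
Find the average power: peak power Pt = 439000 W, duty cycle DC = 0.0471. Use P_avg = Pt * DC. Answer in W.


P_avg = 439000 * 0.0471 = 20676.9 W

20676.9 W


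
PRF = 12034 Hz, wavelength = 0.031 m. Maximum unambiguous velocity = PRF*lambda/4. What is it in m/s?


V_ua = 12034 * 0.031 / 4 = 93.3 m/s

93.3 m/s


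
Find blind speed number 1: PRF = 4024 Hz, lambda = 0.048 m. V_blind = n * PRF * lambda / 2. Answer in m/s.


V_blind = 1 * 4024 * 0.048 / 2 = 96.6 m/s

96.6 m/s


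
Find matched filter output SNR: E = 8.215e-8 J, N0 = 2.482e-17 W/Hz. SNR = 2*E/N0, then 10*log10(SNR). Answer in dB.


SNR_lin = 2 * 8.215e-8 / 2.482e-17 = 6.62e9
SNR_dB = 10*log10(6.62e9) = 98.2 dB

98.2 dB


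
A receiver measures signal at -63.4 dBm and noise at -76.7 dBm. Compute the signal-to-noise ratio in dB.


SNR = -63.4 - (-76.7) = 13.3 dB

13.3 dB


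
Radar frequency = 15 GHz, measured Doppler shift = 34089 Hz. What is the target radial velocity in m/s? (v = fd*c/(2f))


v = 34089 * 3e8 / (2 * 15000000000.0) = 340.9 m/s

340.9 m/s


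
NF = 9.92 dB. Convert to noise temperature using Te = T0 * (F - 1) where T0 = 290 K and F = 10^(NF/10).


NF_lin = 10^(9.92/10) = 9.817479
Te = 290 * (9.817479 - 1) = 2557.1 K

2557.1 K


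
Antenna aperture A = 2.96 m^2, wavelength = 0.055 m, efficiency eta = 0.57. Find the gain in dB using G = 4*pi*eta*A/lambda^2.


G_linear = 4*pi*0.57*2.96/0.055^2 = 7008.92
G_dB = 10*log10(7008.92) = 38.5 dB

38.5 dB


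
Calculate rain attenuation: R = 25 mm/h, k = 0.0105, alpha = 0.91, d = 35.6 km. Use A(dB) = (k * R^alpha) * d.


gamma = 0.0105 * 25^0.91 = 0.196478 dB/km
A = 0.196478 * 35.6 = 6.99 dB

6.99 dB


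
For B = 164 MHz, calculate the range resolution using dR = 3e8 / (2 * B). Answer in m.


dR = 3e8 / (2 * 164000000.0) = 0.91 m

0.91 m


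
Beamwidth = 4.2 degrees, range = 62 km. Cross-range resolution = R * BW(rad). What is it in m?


BW_rad = 0.073303829
CR = 62000 * 0.073303829 = 4544.8 m

4544.8 m


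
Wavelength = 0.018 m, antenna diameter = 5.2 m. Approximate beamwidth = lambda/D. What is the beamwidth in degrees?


BW_rad = 0.018 / 5.2 = 0.003462
BW_deg = 0.2 degrees

0.2 degrees


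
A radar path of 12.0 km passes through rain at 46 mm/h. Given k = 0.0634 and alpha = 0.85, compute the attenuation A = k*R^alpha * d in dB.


gamma = 0.0634 * 46^0.85 = 1.642228 dB/km
A = 1.642228 * 12.0 = 19.71 dB

19.71 dB


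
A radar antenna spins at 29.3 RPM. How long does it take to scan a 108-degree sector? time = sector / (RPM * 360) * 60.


t = 108 / (29.3 * 360) * 60 = 0.61 s

0.61 s


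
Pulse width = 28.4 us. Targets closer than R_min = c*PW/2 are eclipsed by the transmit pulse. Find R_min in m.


R_min = 3e8 * 28.4e-6 / 2 = 4260.0 m

4260.0 m


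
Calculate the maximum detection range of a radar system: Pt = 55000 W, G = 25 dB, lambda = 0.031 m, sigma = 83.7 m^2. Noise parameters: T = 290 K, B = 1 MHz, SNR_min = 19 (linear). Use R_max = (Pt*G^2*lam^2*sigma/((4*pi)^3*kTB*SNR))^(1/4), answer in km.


G_lin = 10^(25/10) = 316.227766
R^4 = 55000 * 316.227766^2 * 0.031^2 * 83.7 / ((4*pi)^3 * 1.38e-23 * 290 * 1000000.0 * 19)
R^4 = 2.93191e18 m^4
R_max = (2.93191e18)^(1/4) = 41379.7 m = 41.4 km

41.4 km


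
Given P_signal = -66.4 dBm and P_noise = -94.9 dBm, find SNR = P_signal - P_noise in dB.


SNR = -66.4 - (-94.9) = 28.5 dB

28.5 dB


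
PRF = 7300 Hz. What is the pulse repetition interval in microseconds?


PRI = 1/7300 = 0.0001369863 s = 137.0 us

137.0 us


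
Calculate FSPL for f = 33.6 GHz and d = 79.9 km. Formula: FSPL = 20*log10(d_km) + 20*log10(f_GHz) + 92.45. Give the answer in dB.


20*log10(79.9) = 38.05
20*log10(33.6) = 30.53
FSPL = 161.0 dB

161.0 dB


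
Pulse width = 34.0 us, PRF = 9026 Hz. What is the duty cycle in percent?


DC = 34.0e-6 * 9026 * 100 = 30.69%

30.69%


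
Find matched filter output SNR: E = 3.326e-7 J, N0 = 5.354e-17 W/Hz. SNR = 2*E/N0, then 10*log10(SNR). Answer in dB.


SNR_lin = 2 * 3.326e-7 / 5.354e-17 = 1.242e10
SNR_dB = 10*log10(1.242e10) = 100.9 dB

100.9 dB


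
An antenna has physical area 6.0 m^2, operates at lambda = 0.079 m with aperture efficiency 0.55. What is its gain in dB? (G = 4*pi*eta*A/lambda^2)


G_linear = 4*pi*0.55*6.0/0.079^2 = 6644.61
G_dB = 10*log10(6644.61) = 38.2 dB

38.2 dB


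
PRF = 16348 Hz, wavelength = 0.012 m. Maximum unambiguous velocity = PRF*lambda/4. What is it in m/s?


V_ua = 16348 * 0.012 / 4 = 49.0 m/s

49.0 m/s


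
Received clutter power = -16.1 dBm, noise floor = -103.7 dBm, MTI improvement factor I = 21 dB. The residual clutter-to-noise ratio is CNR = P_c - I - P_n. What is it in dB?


CNR = -16.1 - 21 - (-103.7) = 66.6 dB

66.6 dB


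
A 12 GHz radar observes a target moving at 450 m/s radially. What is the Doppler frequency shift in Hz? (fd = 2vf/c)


fd = 2 * 450 * 12000000000.0 / 3e8 = 36000.0 Hz

36000.0 Hz


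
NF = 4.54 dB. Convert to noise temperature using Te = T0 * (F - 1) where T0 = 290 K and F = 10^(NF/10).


NF_lin = 10^(4.54/10) = 2.844461
Te = 290 * (2.844461 - 1) = 534.9 K

534.9 K


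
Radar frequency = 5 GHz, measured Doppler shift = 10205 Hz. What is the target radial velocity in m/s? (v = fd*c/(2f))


v = 10205 * 3e8 / (2 * 5000000000.0) = 306.2 m/s

306.2 m/s


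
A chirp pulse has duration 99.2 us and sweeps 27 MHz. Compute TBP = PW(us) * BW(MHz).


TBP = 99.2 * 27 = 2678.4

2678.4


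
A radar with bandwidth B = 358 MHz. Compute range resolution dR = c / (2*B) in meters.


dR = 3e8 / (2 * 358000000.0) = 0.42 m

0.42 m


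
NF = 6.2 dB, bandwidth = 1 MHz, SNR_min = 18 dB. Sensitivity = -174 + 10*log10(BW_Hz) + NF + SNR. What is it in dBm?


10*log10(1000000.0) = 60.0
S = -174 + 60.0 + 6.2 + 18 = -89.8 dBm

-89.8 dBm


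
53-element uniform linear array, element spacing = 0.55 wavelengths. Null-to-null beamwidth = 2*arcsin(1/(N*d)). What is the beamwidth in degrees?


1/(N*d) = 1/(53*0.55) = 0.034305
BW = 2*arcsin(0.034305) = 3.9 degrees

3.9 degrees


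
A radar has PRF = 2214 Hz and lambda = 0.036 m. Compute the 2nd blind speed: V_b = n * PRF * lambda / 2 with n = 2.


V_blind = 2 * 2214 * 0.036 / 2 = 79.7 m/s

79.7 m/s


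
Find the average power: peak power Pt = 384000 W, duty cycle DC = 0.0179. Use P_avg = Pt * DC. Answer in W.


P_avg = 384000 * 0.0179 = 6873.6 W

6873.6 W


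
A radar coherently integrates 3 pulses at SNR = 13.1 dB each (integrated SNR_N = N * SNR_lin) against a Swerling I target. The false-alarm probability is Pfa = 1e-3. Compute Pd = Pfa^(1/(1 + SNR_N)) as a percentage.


SNR_lin = 10^(13.1/10) = 20.41738
SNR_N = 3 * 20.41738 = 61.25214
1/(1 + SNR_N) = 1/62.25214 = 0.0160637
Pd = (1e-3)^0.0160637 = 0.89497
Pd = 89.5%

89.5%


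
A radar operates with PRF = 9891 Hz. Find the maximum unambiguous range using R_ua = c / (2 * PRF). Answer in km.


R_ua = 3e8 / (2 * 9891) = 15165.3 m = 15.2 km

15.2 km


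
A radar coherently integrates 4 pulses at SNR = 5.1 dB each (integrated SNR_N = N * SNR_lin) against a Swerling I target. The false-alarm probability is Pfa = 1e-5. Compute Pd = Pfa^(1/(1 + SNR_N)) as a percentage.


SNR_lin = 10^(5.1/10) = 3.23594
SNR_N = 4 * 3.23594 = 12.94376
1/(1 + SNR_N) = 1/13.94376 = 0.0717167
Pd = (1e-5)^0.0717167 = 0.43794
Pd = 43.8%

43.8%


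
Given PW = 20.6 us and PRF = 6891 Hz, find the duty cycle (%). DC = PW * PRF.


DC = 20.6e-6 * 6891 * 100 = 14.2%

14.2%


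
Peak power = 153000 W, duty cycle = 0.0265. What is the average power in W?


P_avg = 153000 * 0.0265 = 4054.5 W

4054.5 W


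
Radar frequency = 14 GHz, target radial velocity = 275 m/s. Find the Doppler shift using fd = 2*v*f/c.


fd = 2 * 275 * 14000000000.0 / 3e8 = 25666.7 Hz

25666.7 Hz


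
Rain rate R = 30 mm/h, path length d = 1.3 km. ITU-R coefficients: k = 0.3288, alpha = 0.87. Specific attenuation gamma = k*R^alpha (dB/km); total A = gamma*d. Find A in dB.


gamma = 0.3288 * 30^0.87 = 6.339096 dB/km
A = 6.339096 * 1.3 = 8.24 dB

8.24 dB


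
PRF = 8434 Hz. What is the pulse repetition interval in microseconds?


PRI = 1/8434 = 0.0001185677 s = 118.6 us

118.6 us


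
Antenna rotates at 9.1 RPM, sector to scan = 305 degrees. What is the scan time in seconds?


t = 305 / (9.1 * 360) * 60 = 5.59 s

5.59 s


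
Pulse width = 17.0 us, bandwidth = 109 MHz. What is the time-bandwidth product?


TBP = 17.0 * 109 = 1853.0

1853.0


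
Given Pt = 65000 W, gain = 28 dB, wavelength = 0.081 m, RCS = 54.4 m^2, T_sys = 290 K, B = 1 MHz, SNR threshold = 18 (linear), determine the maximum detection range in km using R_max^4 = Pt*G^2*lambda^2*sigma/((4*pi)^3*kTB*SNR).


G_lin = 10^(28/10) = 630.957344
R^4 = 65000 * 630.957344^2 * 0.081^2 * 54.4 / ((4*pi)^3 * 1.38e-23 * 290 * 1000000.0 * 18)
R^4 = 6.46105e19 m^4
R_max = (6.46105e19)^(1/4) = 89655.3 m = 89.7 km

89.7 km


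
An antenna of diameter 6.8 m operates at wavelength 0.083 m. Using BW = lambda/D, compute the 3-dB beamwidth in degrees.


BW_rad = 0.083 / 6.8 = 0.012206
BW_deg = 0.7 degrees

0.7 degrees


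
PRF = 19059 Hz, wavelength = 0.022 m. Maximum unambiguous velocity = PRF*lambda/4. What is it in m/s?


V_ua = 19059 * 0.022 / 4 = 104.8 m/s

104.8 m/s


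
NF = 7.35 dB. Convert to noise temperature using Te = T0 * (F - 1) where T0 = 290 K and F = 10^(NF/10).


NF_lin = 10^(7.35/10) = 5.432503
Te = 290 * (5.432503 - 1) = 1285.4 K

1285.4 K


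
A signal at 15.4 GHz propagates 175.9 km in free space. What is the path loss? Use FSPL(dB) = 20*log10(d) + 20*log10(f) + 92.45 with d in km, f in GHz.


20*log10(175.9) = 44.91
20*log10(15.4) = 23.75
FSPL = 161.1 dB

161.1 dB


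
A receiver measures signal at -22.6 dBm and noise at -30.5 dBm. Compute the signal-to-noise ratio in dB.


SNR = -22.6 - (-30.5) = 7.9 dB

7.9 dB


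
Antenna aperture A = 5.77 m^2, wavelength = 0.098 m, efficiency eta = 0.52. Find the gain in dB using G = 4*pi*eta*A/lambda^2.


G_linear = 4*pi*0.52*5.77/0.098^2 = 3925.88
G_dB = 10*log10(3925.88) = 35.9 dB

35.9 dB


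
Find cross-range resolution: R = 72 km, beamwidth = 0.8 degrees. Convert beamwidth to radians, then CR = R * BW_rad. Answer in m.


BW_rad = 0.013962634
CR = 72000 * 0.013962634 = 1005.3 m

1005.3 m


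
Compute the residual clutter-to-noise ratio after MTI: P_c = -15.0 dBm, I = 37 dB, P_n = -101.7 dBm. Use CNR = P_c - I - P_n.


CNR = -15.0 - 37 - (-101.7) = 49.7 dB

49.7 dB


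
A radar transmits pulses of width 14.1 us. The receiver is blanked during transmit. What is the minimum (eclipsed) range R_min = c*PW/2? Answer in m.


R_min = 3e8 * 14.1e-6 / 2 = 2115.0 m

2115.0 m


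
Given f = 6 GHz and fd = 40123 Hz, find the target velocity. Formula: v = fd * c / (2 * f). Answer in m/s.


v = 40123 * 3e8 / (2 * 6000000000.0) = 1003.1 m/s

1003.1 m/s


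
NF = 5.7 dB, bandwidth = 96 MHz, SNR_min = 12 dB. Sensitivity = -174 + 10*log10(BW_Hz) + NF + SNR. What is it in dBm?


10*log10(96000000.0) = 79.82
S = -174 + 79.82 + 5.7 + 12 = -76.5 dBm

-76.5 dBm


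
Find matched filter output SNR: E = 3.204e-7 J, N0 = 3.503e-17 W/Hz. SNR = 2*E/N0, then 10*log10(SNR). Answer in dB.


SNR_lin = 2 * 3.204e-7 / 3.503e-17 = 1.829e10
SNR_dB = 10*log10(1.829e10) = 102.6 dB

102.6 dB


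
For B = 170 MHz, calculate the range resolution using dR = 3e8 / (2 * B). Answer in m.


dR = 3e8 / (2 * 170000000.0) = 0.88 m

0.88 m


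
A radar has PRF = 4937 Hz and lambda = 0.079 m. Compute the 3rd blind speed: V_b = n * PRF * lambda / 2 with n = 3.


V_blind = 3 * 4937 * 0.079 / 2 = 585.0 m/s

585.0 m/s


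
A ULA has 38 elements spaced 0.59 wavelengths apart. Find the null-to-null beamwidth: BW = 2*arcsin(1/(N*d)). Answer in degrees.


1/(N*d) = 1/(38*0.59) = 0.044603
BW = 2*arcsin(0.044603) = 5.1 degrees

5.1 degrees


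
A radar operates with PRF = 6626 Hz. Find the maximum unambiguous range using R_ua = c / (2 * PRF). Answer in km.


R_ua = 3e8 / (2 * 6626) = 22638.1 m = 22.6 km

22.6 km


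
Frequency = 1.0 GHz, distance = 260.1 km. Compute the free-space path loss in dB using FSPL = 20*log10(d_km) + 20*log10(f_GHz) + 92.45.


20*log10(260.1) = 48.3
20*log10(1.0) = 0.0
FSPL = 140.8 dB

140.8 dB


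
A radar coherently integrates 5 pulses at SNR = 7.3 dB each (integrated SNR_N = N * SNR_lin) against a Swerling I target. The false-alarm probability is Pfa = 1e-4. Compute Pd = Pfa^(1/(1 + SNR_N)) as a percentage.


SNR_lin = 10^(7.3/10) = 5.37032
SNR_N = 5 * 5.37032 = 26.8516
1/(1 + SNR_N) = 1/27.8516 = 0.0359046
Pd = (1e-4)^0.0359046 = 0.71843
Pd = 71.8%

71.8%


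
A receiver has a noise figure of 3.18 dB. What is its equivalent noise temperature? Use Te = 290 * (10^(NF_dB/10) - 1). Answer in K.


NF_lin = 10^(3.18/10) = 2.079697
Te = 290 * (2.079697 - 1) = 313.1 K

313.1 K


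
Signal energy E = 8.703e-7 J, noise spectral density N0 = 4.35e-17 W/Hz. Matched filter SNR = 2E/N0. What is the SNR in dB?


SNR_lin = 2 * 8.703e-7 / 4.35e-17 = 4.001e10
SNR_dB = 10*log10(4.001e10) = 106.0 dB

106.0 dB


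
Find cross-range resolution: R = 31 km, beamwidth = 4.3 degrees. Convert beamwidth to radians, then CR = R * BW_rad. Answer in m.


BW_rad = 0.075049158
CR = 31000 * 0.075049158 = 2326.5 m

2326.5 m


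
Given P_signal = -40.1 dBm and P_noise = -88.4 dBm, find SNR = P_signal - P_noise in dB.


SNR = -40.1 - (-88.4) = 48.3 dB

48.3 dB


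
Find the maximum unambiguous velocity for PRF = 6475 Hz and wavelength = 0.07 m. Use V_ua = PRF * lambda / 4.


V_ua = 6475 * 0.07 / 4 = 113.3 m/s

113.3 m/s


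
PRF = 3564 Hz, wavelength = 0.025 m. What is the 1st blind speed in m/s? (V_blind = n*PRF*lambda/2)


V_blind = 1 * 3564 * 0.025 / 2 = 44.6 m/s

44.6 m/s


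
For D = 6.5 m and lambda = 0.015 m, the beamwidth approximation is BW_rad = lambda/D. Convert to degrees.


BW_rad = 0.015 / 6.5 = 0.002308
BW_deg = 0.13 degrees

0.13 degrees


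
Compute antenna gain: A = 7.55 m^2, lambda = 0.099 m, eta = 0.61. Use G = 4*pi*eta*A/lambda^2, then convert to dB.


G_linear = 4*pi*0.61*7.55/0.099^2 = 5904.95
G_dB = 10*log10(5904.95) = 37.7 dB

37.7 dB


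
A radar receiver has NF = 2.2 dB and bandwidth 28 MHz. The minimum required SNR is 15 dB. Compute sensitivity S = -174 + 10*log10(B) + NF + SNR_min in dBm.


10*log10(28000000.0) = 74.47
S = -174 + 74.47 + 2.2 + 15 = -82.3 dBm

-82.3 dBm


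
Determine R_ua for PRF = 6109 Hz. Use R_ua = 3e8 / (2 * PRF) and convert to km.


R_ua = 3e8 / (2 * 6109) = 24553.9 m = 24.6 km

24.6 km


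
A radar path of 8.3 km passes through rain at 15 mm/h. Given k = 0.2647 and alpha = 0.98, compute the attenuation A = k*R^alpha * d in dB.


gamma = 0.2647 * 15^0.98 = 3.761174 dB/km
A = 3.761174 * 8.3 = 31.22 dB

31.22 dB


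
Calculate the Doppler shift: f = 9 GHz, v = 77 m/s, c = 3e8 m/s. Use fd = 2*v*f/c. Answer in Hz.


fd = 2 * 77 * 9000000000.0 / 3e8 = 4620.0 Hz

4620.0 Hz


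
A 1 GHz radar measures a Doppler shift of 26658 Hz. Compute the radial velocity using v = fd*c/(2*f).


v = 26658 * 3e8 / (2 * 1000000000.0) = 3998.7 m/s

3998.7 m/s


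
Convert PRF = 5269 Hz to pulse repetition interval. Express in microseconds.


PRI = 1/5269 = 0.0001897893 s = 189.8 us

189.8 us


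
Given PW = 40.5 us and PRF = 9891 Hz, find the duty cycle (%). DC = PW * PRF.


DC = 40.5e-6 * 9891 * 100 = 40.06%

40.06%


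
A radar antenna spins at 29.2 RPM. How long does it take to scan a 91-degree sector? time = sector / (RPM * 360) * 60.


t = 91 / (29.2 * 360) * 60 = 0.52 s

0.52 s


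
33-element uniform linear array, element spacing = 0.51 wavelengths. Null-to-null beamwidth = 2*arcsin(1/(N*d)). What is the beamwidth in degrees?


1/(N*d) = 1/(33*0.51) = 0.059418
BW = 2*arcsin(0.059418) = 6.8 degrees

6.8 degrees


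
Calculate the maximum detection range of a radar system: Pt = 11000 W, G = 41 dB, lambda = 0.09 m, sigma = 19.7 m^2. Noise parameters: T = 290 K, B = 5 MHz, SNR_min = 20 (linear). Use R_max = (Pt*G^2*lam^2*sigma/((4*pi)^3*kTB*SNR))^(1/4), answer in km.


G_lin = 10^(41/10) = 12589.254118
R^4 = 11000 * 12589.254118^2 * 0.09^2 * 19.7 / ((4*pi)^3 * 1.38e-23 * 290 * 5000000.0 * 20)
R^4 = 3.50298e20 m^4
R_max = (3.50298e20)^(1/4) = 136807.3 m = 136.8 km

136.8 km


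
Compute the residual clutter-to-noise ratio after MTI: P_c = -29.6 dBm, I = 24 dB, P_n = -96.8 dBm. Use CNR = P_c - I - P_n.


CNR = -29.6 - 24 - (-96.8) = 43.2 dB

43.2 dB


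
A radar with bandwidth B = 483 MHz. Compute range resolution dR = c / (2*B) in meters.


dR = 3e8 / (2 * 483000000.0) = 0.31 m

0.31 m


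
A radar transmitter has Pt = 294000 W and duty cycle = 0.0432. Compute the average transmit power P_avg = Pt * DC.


P_avg = 294000 * 0.0432 = 12700.8 W

12700.8 W


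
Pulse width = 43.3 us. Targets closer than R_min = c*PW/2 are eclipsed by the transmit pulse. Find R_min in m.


R_min = 3e8 * 43.3e-6 / 2 = 6495.0 m

6495.0 m


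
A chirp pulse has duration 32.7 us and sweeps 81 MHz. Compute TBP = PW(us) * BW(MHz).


TBP = 32.7 * 81 = 2648.7

2648.7


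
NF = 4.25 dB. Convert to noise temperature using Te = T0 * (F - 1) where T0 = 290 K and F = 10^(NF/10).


NF_lin = 10^(4.25/10) = 2.660725
Te = 290 * (2.660725 - 1) = 481.6 K

481.6 K


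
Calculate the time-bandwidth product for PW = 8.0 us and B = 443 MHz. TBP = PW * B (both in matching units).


TBP = 8.0 * 443 = 3544.0

3544.0


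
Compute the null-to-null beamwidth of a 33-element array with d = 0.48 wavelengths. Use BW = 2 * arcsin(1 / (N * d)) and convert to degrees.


1/(N*d) = 1/(33*0.48) = 0.063131
BW = 2*arcsin(0.063131) = 7.2 degrees

7.2 degrees


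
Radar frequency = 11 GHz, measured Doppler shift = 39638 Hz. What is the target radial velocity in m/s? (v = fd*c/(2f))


v = 39638 * 3e8 / (2 * 11000000000.0) = 540.5 m/s

540.5 m/s


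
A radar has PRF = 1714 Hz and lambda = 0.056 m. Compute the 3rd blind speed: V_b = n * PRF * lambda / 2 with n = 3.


V_blind = 3 * 1714 * 0.056 / 2 = 144.0 m/s

144.0 m/s


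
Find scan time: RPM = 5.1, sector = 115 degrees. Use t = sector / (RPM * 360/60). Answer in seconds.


t = 115 / (5.1 * 360) * 60 = 3.76 s

3.76 s


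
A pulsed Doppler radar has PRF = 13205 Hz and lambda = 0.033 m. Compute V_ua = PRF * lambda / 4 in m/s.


V_ua = 13205 * 0.033 / 4 = 108.9 m/s

108.9 m/s


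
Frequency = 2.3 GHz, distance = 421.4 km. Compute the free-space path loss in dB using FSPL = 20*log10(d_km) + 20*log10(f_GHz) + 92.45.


20*log10(421.4) = 52.49
20*log10(2.3) = 7.23
FSPL = 152.2 dB

152.2 dB


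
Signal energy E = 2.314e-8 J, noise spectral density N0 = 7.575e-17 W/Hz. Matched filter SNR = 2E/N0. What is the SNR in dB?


SNR_lin = 2 * 2.314e-8 / 7.575e-17 = 6.11e8
SNR_dB = 10*log10(6.11e8) = 87.9 dB

87.9 dB


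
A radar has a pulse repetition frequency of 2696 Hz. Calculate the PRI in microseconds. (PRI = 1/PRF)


PRI = 1/2696 = 0.0003709199 s = 370.9 us

370.9 us


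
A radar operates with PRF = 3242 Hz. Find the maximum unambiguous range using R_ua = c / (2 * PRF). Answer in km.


R_ua = 3e8 / (2 * 3242) = 46267.7 m = 46.3 km

46.3 km


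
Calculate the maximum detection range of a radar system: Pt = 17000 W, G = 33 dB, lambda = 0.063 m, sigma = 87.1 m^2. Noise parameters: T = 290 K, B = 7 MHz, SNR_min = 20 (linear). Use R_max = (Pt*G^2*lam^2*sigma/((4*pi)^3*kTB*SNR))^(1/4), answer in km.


G_lin = 10^(33/10) = 1995.262315
R^4 = 17000 * 1995.262315^2 * 0.063^2 * 87.1 / ((4*pi)^3 * 1.38e-23 * 290 * 7000000.0 * 20)
R^4 = 2.10433e19 m^4
R_max = (2.10433e19)^(1/4) = 67729.6 m = 67.7 km

67.7 km


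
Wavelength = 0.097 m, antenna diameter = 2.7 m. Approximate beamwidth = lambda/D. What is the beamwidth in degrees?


BW_rad = 0.097 / 2.7 = 0.035926
BW_deg = 2.06 degrees

2.06 degrees


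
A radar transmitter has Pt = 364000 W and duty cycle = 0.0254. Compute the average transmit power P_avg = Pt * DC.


P_avg = 364000 * 0.0254 = 9245.6 W

9245.6 W


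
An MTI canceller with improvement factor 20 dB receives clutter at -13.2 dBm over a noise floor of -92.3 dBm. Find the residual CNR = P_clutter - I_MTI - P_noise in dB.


CNR = -13.2 - 20 - (-92.3) = 59.1 dB

59.1 dB


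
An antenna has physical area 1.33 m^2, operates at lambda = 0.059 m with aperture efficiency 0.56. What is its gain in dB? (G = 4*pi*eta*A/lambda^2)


G_linear = 4*pi*0.56*1.33/0.059^2 = 2688.72
G_dB = 10*log10(2688.72) = 34.3 dB

34.3 dB


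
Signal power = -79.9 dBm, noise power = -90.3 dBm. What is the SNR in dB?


SNR = -79.9 - (-90.3) = 10.4 dB

10.4 dB


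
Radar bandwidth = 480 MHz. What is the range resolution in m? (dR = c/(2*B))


dR = 3e8 / (2 * 480000000.0) = 0.31 m

0.31 m


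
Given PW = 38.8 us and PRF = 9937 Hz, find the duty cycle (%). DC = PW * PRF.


DC = 38.8e-6 * 9937 * 100 = 38.56%

38.56%


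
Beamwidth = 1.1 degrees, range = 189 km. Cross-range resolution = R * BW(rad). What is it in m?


BW_rad = 0.019198622
CR = 189000 * 0.019198622 = 3628.5 m

3628.5 m


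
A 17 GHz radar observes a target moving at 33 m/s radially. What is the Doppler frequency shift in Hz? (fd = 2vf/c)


fd = 2 * 33 * 17000000000.0 / 3e8 = 3740.0 Hz

3740.0 Hz
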